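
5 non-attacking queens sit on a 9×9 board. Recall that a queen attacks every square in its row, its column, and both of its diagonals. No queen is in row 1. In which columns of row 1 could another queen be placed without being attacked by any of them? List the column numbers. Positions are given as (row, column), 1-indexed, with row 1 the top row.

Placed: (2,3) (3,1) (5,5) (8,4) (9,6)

columns 7, 8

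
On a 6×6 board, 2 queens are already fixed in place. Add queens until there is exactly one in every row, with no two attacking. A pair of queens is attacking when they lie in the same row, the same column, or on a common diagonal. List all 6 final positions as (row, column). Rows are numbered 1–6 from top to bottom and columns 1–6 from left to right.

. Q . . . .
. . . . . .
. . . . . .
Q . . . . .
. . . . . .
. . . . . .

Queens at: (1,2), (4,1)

(1,2) (2,4) (3,6) (4,1) (5,3) (6,5)

Row 2: attacked by (1,2)→{1,2,3}; (4,1)→{1,3}. Safe: 4, 5, 6. Place at column 4.
Row 3: attacked by (1,2)→{2,4}; (2,4)→{3,4,5}; (4,1)→{1,2}. Safe: 6. Place at column 6.
Row 5: attacked by (1,2)→{2,6}; (2,4)→{1,4}; (3,6)→{4,6}; (4,1)→{1,2}. Safe: 3, 5. Place at column 3.
Row 6: attacked by (1,2)→{2}; (2,4)→{4}; (3,6)→{3,6}; (4,1)→{1,3}; (5,3)→{2,3,4}. Safe: 5. Place at column 5.
Columns [2, 4, 6, 1, 3, 5], r−c [-1, -2, -3, 3, 2, 1], r+c [3, 6, 9, 5, 8, 11] are all distinct, so no two queens attack.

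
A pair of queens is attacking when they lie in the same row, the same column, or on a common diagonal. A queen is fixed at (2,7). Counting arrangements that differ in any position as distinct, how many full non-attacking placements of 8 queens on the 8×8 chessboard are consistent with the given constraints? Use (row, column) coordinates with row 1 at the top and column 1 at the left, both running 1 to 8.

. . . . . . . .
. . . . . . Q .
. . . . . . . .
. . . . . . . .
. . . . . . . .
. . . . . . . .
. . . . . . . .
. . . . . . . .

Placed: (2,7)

Branch on row 1: col 1 → 2; col 2 → 2; col 3 → 2; col 4 → 4; col 5 → 6.
Sum: 2 + 2 + 2 + 4 + 6 = 16.

16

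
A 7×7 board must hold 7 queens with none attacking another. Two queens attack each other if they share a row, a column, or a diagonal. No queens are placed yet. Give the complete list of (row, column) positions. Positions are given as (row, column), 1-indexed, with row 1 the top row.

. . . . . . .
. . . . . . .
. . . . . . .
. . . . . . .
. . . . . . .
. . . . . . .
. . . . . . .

(1,5) (2,2) (3,6) (4,3) (5,7) (6,4) (7,1)

Row 1: Safe: 1, 2, 3, 4, 5, 6, 7. Place at column 5.
Row 2: attacked by (1,5)→{4,5,6}. Safe: 1, 2, 3, 7. Place at column 2.
Row 3: attacked by (1,5)→{3,5,7}; (2,2)→{1,2,3}. Safe: 4, 6. Place at column 6.
Row 4: attacked by (1,5)→{2,5}; (2,2)→{2,4}; (3,6)→{5,6,7}. Safe: 1, 3. Place at column 3.
Row 5: attacked by (1,5)→{1,5}; (2,2)→{2,5}; (3,6)→{4,6}; (4,3)→{2,3,4}. Safe: 7. Place at column 7.
Row 6: attacked by (1,5)→{5}; (2,2)→{2,6}; (3,6)→{3,6}; (4,3)→{1,3,5}; (5,7)→{6,7}. Safe: 4. Place at column 4.
Row 7: attacked by (1,5)→{5}; (2,2)→{2,7}; (3,6)→{2,6}; (4,3)→{3,6}; (5,7)→{5,7}; (6,4)→{3,4,5}. Safe: 1. Place at column 1.
Columns [5, 2, 6, 3, 7, 4, 1], r−c [-4, 0, -3, 1, -2, 2, 6], r+c [6, 4, 9, 7, 12, 10, 8] are all distinct, so no two queens attack.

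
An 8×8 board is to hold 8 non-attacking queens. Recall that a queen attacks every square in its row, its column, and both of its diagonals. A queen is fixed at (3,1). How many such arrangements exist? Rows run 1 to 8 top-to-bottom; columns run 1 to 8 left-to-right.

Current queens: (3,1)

Branch on row 1: col 2 → 1; col 4 → 4; col 5 → 4; col 6 → 4; col 7 → 1; col 8 → 2.
Sum: 1 + 4 + 4 + 4 + 1 + 2 = 16.

16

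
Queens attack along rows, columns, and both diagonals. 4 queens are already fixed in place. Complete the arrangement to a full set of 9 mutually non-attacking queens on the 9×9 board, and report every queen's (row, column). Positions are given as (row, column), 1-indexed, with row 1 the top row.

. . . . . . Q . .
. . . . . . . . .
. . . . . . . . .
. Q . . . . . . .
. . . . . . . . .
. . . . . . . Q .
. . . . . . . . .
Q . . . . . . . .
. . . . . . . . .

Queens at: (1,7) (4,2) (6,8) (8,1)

(1,7) (2,9) (3,4) (4,2) (5,5) (6,8) (7,6) (8,1) (9,3)

Row 2: attacked by (1,7)→{6,7,8}; (4,2)→{2,4}; (6,8)→{4,8}; (8,1)→{1,7}. Safe: 3, 5, 9. Place at column 9.
Row 3: attacked by (1,7)→{5,7,9}; (2,9)→{8,9}; (4,2)→{1,2,3}; (6,8)→{5,8}; (8,1)→{1,6}. Safe: 4. Place at column 4.
Row 5: attacked by (1,7)→{3,7}; (2,9)→{6,9}; (3,4)→{2,4,6}; (4,2)→{1,2,3}; (6,8)→{7,8,9}; (8,1)→{1,4}. Safe: 5. Place at column 5.
Row 7: attacked by (1,7)→{1,7}; (2,9)→{4,9}; (3,4)→{4,8}; (4,2)→{2,5}; (5,5)→{3,5,7}; (6,8)→{7,8,9}; (8,1)→{1,2}. Safe: 6. Place at column 6.
Row 9: attacked by (1,7)→{7}; (2,9)→{2,9}; (3,4)→{4}; (4,2)→{2,7}; (5,5)→{1,5,9}; (6,8)→{5,8}; (7,6)→{4,6,8}; (8,1)→{1,2}. Safe: 3. Place at column 3.
Columns [7, 9, 4, 2, 5, 8, 6, 1, 3], r−c [-6, -7, -1, 2, 0, -2, 1, 7, 6], r+c [8, 11, 7, 6, 10, 14, 13, 9, 12] are all distinct, so no two queens attack.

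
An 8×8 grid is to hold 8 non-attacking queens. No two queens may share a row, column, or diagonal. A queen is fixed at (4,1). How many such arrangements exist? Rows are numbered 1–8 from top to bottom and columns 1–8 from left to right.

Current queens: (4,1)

Branch on row 1: col 2 → 2; col 3 → 4; col 5 → 5; col 6 → 4; col 7 → 2; col 8 → 1.
Sum: 2 + 4 + 5 + 4 + 2 + 1 = 18.

18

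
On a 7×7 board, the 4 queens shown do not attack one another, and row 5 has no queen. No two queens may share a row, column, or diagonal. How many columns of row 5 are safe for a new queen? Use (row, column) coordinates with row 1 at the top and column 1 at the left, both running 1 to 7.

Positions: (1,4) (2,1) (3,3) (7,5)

(1,4) attacks row 5 at column 4.
(2,1) attacks row 5 at column 1 and diagonals 4.
(3,3) attacks row 5 at column 3 and diagonals 1, 5.
(7,5) attacks row 5 at column 5 and diagonals 3, 7.
Attacked columns: {1, 3, 4, 5, 7}. Safe: {2, 6}.

2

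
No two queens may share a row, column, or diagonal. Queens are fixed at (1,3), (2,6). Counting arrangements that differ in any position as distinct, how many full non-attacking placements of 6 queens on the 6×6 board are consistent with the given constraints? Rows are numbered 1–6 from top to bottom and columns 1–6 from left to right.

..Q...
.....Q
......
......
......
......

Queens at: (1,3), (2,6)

Branch on row 3: col 2 → 1; col 4 → 0.
Sum: 1 + 0 = 1.

1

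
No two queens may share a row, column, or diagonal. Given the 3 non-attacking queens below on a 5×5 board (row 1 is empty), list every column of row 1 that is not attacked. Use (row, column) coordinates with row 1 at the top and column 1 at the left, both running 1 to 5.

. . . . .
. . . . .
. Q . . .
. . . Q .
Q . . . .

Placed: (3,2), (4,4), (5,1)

(3,2) attacks row 1 at column 2 and diagonals 4.
(4,4) attacks row 1 at column 4 and diagonals 1.
(5,1) attacks row 1 at column 1 and diagonals 5.
Attacked columns: {1, 2, 4, 5}. Safe: {3}.

columns 3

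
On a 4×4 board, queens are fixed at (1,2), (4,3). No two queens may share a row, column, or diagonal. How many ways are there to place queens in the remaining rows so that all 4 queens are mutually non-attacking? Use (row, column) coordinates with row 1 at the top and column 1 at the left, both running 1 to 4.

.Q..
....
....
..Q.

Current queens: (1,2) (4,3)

1

Branch on row 2: col 4 → 1.
Sum: 1 = 1.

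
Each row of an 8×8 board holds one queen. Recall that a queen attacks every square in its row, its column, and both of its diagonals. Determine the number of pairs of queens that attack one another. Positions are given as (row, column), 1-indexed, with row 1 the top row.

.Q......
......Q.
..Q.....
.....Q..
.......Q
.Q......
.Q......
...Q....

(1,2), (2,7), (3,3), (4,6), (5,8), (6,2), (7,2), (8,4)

Same column: (1,2)–(6,2) (column 2); (1,2)–(7,2) (column 2); (6,2)–(7,2) (column 2).
Same diagonal: (2,7)–(7,2) (|2−7| = |7−2| = 5); (6,2)–(8,4) (|6−8| = |2−4| = 2).
Total attacking pairs: 5.

5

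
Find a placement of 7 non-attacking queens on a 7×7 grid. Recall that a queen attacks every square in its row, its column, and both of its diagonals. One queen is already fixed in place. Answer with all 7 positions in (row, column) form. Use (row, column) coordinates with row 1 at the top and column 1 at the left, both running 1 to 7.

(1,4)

Row 2: attacked by (1,4)→{3,4,5}. Safe: 1, 2, 6, 7. Place at column 7.
Row 3: attacked by (1,4)→{2,4,6}; (2,7)→{6,7}. Safe: 1, 3, 5. Place at column 3.
Row 4: attacked by (1,4)→{1,4,7}; (2,7)→{5,7}; (3,3)→{2,3,4}. Safe: 6. Place at column 6.
Row 5: attacked by (1,4)→{4}; (2,7)→{4,7}; (3,3)→{1,3,5}; (4,6)→{5,6,7}. Safe: 2. Place at column 2.
Row 6: attacked by (1,4)→{4}; (2,7)→{3,7}; (3,3)→{3,6}; (4,6)→{4,6}; (5,2)→{1,2,3}. Safe: 5. Place at column 5.
Row 7: attacked by (1,4)→{4}; (2,7)→{2,7}; (3,3)→{3,7}; (4,6)→{3,6}; (5,2)→{2,4}; (6,5)→{4,5,6}. Safe: 1. Place at column 1.
Columns [4, 7, 3, 6, 2, 5, 1], r−c [-3, -5, 0, -2, 3, 1, 6], r+c [5, 9, 6, 10, 7, 11, 8] are all distinct, so no two queens attack.

(1,4) (2,7) (3,3) (4,6) (5,2) (6,5) (7,1)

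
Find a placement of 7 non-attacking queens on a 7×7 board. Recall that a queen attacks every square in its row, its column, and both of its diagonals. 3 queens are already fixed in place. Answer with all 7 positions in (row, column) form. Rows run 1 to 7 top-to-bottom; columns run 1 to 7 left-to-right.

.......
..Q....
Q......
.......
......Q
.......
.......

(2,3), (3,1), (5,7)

Row 1: attacked by (2,3)→{2,3,4}; (3,1)→{1,3}; (5,7)→{3,7}. Safe: 5, 6. Place at column 6.
Row 4: attacked by (1,6)→{3,6}; (2,3)→{1,3,5}; (3,1)→{1,2}; (5,7)→{6,7}. Safe: 4. Place at column 4.
Row 6: attacked by (1,6)→{1,6}; (2,3)→{3,7}; (3,1)→{1,4}; (4,4)→{2,4,6}; (5,7)→{6,7}. Safe: 5. Place at column 5.
Row 7: attacked by (1,6)→{6}; (2,3)→{3}; (3,1)→{1,5}; (4,4)→{1,4,7}; (5,7)→{5,7}; (6,5)→{4,5,6}. Safe: 2. Place at column 2.
Columns [6, 3, 1, 4, 7, 5, 2], r−c [-5, -1, 2, 0, -2, 1, 5], r+c [7, 5, 4, 8, 12, 11, 9] are all distinct, so no two queens attack.

(1,6) (2,3) (3,1) (4,4) (5,7) (6,5) (7,2)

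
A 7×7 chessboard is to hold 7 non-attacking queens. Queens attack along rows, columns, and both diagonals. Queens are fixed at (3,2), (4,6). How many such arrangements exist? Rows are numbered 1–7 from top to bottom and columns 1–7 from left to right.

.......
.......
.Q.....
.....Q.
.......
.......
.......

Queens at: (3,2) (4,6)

Branch on row 1: col 1 → 1; col 5 → 1; col 7 → 0.
Sum: 1 + 1 + 0 = 2.

2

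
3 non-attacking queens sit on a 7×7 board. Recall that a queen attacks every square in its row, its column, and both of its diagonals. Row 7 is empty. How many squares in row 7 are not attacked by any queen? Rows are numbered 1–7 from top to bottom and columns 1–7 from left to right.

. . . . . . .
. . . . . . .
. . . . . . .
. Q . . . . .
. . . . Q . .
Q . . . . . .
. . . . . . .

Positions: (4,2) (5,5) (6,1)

(4,2) attacks row 7 at column 2 and diagonals 5.
(5,5) attacks row 7 at column 5 and diagonals 3, 7.
(6,1) attacks row 7 at column 1 and diagonals 2.
Attacked columns: {1, 2, 3, 5, 7}. Safe: {4, 6}.

2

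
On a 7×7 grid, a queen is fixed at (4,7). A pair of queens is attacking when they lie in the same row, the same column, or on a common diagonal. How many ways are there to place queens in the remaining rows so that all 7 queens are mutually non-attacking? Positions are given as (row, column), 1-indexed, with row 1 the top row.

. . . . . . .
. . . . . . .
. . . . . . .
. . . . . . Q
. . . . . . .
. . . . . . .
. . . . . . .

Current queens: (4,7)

6

Branch on row 1: col 1 → 1; col 2 → 2; col 3 → 0; col 5 → 1; col 6 → 2.
Sum: 1 + 2 + 0 + 1 + 2 = 6.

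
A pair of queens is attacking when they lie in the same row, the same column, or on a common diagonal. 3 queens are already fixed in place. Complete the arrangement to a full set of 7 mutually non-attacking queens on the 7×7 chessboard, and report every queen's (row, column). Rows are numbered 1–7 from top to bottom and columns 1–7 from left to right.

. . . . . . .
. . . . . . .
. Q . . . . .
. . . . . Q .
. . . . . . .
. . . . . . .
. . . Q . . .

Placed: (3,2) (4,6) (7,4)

(1,5) (2,7) (3,2) (4,6) (5,3) (6,1) (7,4)

Row 1: attacked by (3,2)→{2,4}; (4,6)→{3,6}; (7,4)→{4}. Safe: 1, 5, 7. Place at column 5.
Row 2: attacked by (1,5)→{4,5,6}; (3,2)→{1,2,3}; (4,6)→{4,6}; (7,4)→{4}. Safe: 7. Place at column 7.
Row 5: attacked by (1,5)→{1,5}; (2,7)→{4,7}; (3,2)→{2,4}; (4,6)→{5,6,7}; (7,4)→{2,4,6}. Safe: 3. Place at column 3.
Row 6: attacked by (1,5)→{5}; (2,7)→{3,7}; (3,2)→{2,5}; (4,6)→{4,6}; (5,3)→{2,3,4}; (7,4)→{3,4,5}. Safe: 1. Place at column 1.
Columns [5, 7, 2, 6, 3, 1, 4], r−c [-4, -5, 1, -2, 2, 5, 3], r+c [6, 9, 5, 10, 8, 7, 11] are all distinct, so no two queens attack.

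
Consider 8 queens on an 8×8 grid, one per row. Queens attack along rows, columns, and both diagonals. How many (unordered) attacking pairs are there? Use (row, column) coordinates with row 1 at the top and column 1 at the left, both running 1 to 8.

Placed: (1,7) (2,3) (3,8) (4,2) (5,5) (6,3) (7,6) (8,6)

3

Same column: (2,3)–(6,3) (column 3); (7,6)–(8,6) (column 6).
Same diagonal: (4,2)–(8,6) (|4−8| = |2−6| = 4).
Total attacking pairs: 3.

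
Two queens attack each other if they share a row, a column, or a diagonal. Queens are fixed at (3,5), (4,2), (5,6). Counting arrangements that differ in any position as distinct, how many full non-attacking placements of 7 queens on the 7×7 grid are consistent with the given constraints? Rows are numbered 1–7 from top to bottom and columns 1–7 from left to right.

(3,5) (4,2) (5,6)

Branch on row 1: col 1 → 0; col 4 → 2.
Sum: 0 + 2 = 2.

2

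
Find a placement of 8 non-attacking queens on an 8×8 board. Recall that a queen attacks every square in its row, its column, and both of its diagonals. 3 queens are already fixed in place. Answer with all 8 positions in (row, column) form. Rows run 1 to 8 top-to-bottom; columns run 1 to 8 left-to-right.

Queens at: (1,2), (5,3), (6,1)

Row 2: attacked by (1,2)→{1,2,3}; (5,3)→{3,6}; (6,1)→{1,5}. Safe: 4, 7, 8. Place at column 4.
Row 3: attacked by (1,2)→{2,4}; (2,4)→{3,4,5}; (5,3)→{1,3,5}; (6,1)→{1,4}. Safe: 6, 7, 8. Place at column 6.
Row 4: attacked by (1,2)→{2,5}; (2,4)→{2,4,6}; (3,6)→{5,6,7}; (5,3)→{2,3,4}; (6,1)→{1,3}. Safe: 8. Place at column 8.
Row 7: attacked by (1,2)→{2,8}; (2,4)→{4}; (3,6)→{2,6}; (4,8)→{5,8}; (5,3)→{1,3,5}; (6,1)→{1,2}. Safe: 7. Place at column 7.
Row 8: attacked by (1,2)→{2}; (2,4)→{4}; (3,6)→{1,6}; (4,8)→{4,8}; (5,3)→{3,6}; (6,1)→{1,3}; (7,7)→{6,7,8}. Safe: 5. Place at column 5.
Columns [2, 4, 6, 8, 3, 1, 7, 5], r−c [-1, -2, -3, -4, 2, 5, 0, 3], r+c [3, 6, 9, 12, 8, 7, 14, 13] are all distinct, so no two queens attack.

(1,2) (2,4) (3,6) (4,8) (5,3) (6,1) (7,7) (8,5)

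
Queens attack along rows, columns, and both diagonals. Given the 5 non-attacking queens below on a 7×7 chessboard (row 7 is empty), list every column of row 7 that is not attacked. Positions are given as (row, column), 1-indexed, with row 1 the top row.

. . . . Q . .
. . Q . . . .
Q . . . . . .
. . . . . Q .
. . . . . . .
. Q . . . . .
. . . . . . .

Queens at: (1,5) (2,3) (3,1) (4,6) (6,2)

columns 4, 7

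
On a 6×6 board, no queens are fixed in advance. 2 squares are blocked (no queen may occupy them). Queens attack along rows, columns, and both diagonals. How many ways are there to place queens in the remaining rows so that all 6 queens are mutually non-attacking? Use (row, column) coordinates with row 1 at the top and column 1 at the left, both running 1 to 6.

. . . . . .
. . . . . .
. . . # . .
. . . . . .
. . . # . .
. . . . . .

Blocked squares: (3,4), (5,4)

Branch on row 1: col 1 → 0; col 2 → 1; col 3 → 1; col 4 → 1; col 5 → 0; col 6 → 0.
Sum: 0 + 1 + 1 + 1 + 0 + 0 = 3.

3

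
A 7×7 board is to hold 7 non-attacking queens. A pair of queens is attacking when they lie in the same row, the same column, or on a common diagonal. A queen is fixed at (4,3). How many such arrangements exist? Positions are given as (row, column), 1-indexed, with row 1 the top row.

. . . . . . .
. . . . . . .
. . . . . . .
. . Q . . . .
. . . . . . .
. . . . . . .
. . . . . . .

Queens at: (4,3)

4

Branch on row 1: col 1 → 1; col 2 → 1; col 4 → 1; col 5 → 1; col 7 → 0.
Sum: 1 + 1 + 1 + 1 + 0 = 4.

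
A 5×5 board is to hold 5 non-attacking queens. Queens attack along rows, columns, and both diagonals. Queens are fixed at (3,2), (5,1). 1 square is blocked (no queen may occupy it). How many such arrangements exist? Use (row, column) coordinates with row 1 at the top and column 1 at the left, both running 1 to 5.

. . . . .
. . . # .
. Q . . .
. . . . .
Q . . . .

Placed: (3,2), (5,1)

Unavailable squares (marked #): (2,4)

Branch on row 1: col 3 → 1.
Sum: 1 = 1.

1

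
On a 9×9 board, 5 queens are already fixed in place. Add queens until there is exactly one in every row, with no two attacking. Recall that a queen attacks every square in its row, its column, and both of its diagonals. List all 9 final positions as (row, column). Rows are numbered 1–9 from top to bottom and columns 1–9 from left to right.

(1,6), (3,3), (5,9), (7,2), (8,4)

(1,6) (2,8) (3,3) (4,1) (5,9) (6,5) (7,2) (8,4) (9,7)

Row 2: attacked by (1,6)→{5,6,7}; (3,3)→{2,3,4}; (5,9)→{6,9}; (7,2)→{2,7}; (8,4)→{4}. Safe: 1, 8. Place at column 8.
Row 4: attacked by (1,6)→{3,6,9}; (2,8)→{6,8}; (3,3)→{2,3,4}; (5,9)→{8,9}; (7,2)→{2,5}; (8,4)→{4,8}. Safe: 1, 7. Place at column 1.
Row 6: attacked by (1,6)→{1,6}; (2,8)→{4,8}; (3,3)→{3,6}; (4,1)→{1,3}; (5,9)→{8,9}; (7,2)→{1,2,3}; (8,4)→{2,4,6}. Safe: 5, 7. Place at column 5.
Row 9: attacked by (1,6)→{6}; (2,8)→{1,8}; (3,3)→{3,9}; (4,1)→{1,6}; (5,9)→{5,9}; (6,5)→{2,5,8}; (7,2)→{2,4}; (8,4)→{3,4,5}. Safe: 7. Place at column 7.
Columns [6, 8, 3, 1, 9, 5, 2, 4, 7], r−c [-5, -6, 0, 3, -4, 1, 5, 4, 2], r+c [7, 10, 6, 5, 14, 11, 9, 12, 16] are all distinct, so no two queens attack.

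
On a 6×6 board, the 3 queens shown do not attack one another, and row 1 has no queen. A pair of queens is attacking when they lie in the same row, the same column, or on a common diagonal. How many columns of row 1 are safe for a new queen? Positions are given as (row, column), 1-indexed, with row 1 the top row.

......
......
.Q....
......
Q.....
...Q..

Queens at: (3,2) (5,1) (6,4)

2

(3,2) attacks row 1 at column 2 and diagonals 4.
(5,1) attacks row 1 at column 1 and diagonals 5.
(6,4) attacks row 1 at column 4.
Attacked columns: {1, 2, 4, 5}. Safe: {3, 6}.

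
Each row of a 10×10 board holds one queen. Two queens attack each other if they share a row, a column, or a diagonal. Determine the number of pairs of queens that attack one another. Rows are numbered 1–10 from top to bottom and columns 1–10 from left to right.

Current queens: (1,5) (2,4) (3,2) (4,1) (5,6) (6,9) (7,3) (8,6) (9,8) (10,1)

6

Same column: (4,1)–(10,1) (column 1); (5,6)–(8,6) (column 6).
Same diagonal: (1,5)–(2,4) (|1−2| = |5−4| = 1); (3,2)–(4,1) (|3−4| = |2−1| = 1); (3,2)–(9,8) (|3−9| = |2−8| = 6); (5,6)–(10,1) (|5−10| = |6−1| = 5).
Total attacking pairs: 6.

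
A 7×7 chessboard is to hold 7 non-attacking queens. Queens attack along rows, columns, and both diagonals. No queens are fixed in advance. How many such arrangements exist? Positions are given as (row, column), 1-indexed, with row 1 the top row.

Branch on row 1: col 1 → 4; col 2 → 7; col 3 → 6; col 4 → 6; col 5 → 6; col 6 → 7; col 7 → 4.
Sum: 4 + 7 + 6 + 6 + 6 + 7 + 4 = 40.
(This is the classic 7-queens count.)

40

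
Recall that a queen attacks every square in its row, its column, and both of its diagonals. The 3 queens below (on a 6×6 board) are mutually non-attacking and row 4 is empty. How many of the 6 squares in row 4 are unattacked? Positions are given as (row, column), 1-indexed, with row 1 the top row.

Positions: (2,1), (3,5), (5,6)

1

(2,1) attacks row 4 at column 1 and diagonals 3.
(3,5) attacks row 4 at column 5 and diagonals 4, 6.
(5,6) attacks row 4 at column 6 and diagonals 5.
Attacked columns: {1, 3, 4, 5, 6}. Safe: {2}.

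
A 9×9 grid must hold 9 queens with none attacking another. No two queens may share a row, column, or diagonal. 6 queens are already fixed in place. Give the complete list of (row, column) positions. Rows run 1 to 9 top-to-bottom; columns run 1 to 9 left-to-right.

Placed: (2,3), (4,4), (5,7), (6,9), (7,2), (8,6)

Row 1: attacked by (2,3)→{2,3,4}; (4,4)→{1,4,7}; (5,7)→{3,7}; (6,9)→{4,9}; (7,2)→{2,8}; (8,6)→{6}. Safe: 5. Place at column 5.
Row 3: attacked by (1,5)→{3,5,7}; (2,3)→{2,3,4}; (4,4)→{3,4,5}; (5,7)→{5,7,9}; (6,9)→{6,9}; (7,2)→{2,6}; (8,6)→{1,6}. Safe: 8. Place at column 8.
Row 9: attacked by (1,5)→{5}; (2,3)→{3}; (3,8)→{2,8}; (4,4)→{4,9}; (5,7)→{3,7}; (6,9)→{6,9}; (7,2)→{2,4}; (8,6)→{5,6,7}. Safe: 1. Place at column 1.
Columns [5, 3, 8, 4, 7, 9, 2, 6, 1], r−c [-4, -1, -5, 0, -2, -3, 5, 2, 8], r+c [6, 5, 11, 8, 12, 15, 9, 14, 10] are all distinct, so no two queens attack.

(1,5) (2,3) (3,8) (4,4) (5,7) (6,9) (7,2) (8,6) (9,1)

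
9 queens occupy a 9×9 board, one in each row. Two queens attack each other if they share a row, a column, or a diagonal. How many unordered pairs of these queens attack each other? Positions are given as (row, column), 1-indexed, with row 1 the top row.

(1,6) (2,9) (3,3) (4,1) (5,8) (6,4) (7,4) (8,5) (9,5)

7

Same column: (6,4)–(7,4) (column 4); (8,5)–(9,5) (column 5).
Same diagonal: (2,9)–(7,4) (|2−7| = |9−4| = 5); (4,1)–(7,4) (|4−7| = |1−4| = 3); (4,1)–(8,5) (|4−8| = |1−5| = 4); (5,8)–(8,5) (|5−8| = |8−5| = 3); (7,4)–(8,5) (|7−8| = |4−5| = 1).
Total attacking pairs: 7.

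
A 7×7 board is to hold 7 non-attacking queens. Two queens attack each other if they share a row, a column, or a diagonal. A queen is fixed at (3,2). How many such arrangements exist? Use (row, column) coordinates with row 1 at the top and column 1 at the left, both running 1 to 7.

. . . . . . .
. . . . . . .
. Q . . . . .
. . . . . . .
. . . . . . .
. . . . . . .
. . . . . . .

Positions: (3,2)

6

Branch on row 1: col 1 → 1; col 3 → 2; col 5 → 2; col 6 → 1; col 7 → 0.
Sum: 1 + 2 + 2 + 1 + 0 = 6.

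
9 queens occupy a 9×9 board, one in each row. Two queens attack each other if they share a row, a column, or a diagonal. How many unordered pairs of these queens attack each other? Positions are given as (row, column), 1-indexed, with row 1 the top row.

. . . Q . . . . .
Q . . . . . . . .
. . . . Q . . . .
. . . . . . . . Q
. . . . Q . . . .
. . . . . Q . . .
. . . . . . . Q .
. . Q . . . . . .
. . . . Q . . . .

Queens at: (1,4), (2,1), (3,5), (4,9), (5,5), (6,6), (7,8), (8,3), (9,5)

4

Same column: (3,5)–(5,5) (column 5); (3,5)–(9,5) (column 5); (5,5)–(9,5) (column 5).
Same diagonal: (5,5)–(6,6) (|5−6| = |5−6| = 1).
Total attacking pairs: 4.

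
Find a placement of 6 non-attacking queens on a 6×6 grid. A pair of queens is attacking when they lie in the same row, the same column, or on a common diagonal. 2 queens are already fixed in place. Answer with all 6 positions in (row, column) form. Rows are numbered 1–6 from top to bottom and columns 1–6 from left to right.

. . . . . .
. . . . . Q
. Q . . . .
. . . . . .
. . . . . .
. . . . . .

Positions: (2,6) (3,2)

(1,3) (2,6) (3,2) (4,5) (5,1) (6,4)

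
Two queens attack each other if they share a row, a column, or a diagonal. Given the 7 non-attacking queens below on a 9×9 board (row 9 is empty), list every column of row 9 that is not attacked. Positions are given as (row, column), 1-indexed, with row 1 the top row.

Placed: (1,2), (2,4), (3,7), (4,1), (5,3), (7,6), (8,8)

columns 5

(1,2) attacks row 9 at column 2.
(2,4) attacks row 9 at column 4.
(3,7) attacks row 9 at column 7 and diagonals 1.
(4,1) attacks row 9 at column 1 and diagonals 6.
(5,3) attacks row 9 at column 3 and diagonals 7.
(7,6) attacks row 9 at column 6 and diagonals 4, 8.
(8,8) attacks row 9 at column 8 and diagonals 7, 9.
Attacked columns: {1, 2, 3, 4, 6, 7, 8, 9}. Safe: {5}.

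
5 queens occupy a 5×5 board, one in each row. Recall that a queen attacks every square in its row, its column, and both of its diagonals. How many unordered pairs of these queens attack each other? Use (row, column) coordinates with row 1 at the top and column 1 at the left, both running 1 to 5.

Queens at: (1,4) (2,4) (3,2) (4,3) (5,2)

Same column: (1,4)–(2,4) (column 4); (3,2)–(5,2) (column 2).
Same diagonal: (1,4)–(3,2) (|1−3| = |4−2| = 2); (3,2)–(4,3) (|3−4| = |2−3| = 1); (4,3)–(5,2) (|4−5| = |3−2| = 1).
Total attacking pairs: 5.

5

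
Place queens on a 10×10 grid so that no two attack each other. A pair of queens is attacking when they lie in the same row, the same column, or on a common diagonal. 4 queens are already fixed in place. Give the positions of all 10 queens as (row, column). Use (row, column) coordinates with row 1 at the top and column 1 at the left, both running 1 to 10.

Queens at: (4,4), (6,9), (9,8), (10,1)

(1,5) (2,7) (3,10) (4,4) (5,2) (6,9) (7,3) (8,6) (9,8) (10,1)

Row 1: attacked by (4,4)→{1,4,7}; (6,9)→{4,9}; (9,8)→{8}; (10,1)→{1,10}. Safe: 2, 3, 5, 6. Place at column 5.
Row 2: attacked by (1,5)→{4,5,6}; (4,4)→{2,4,6}; (6,9)→{5,9}; (9,8)→{1,8}; (10,1)→{1,9}. Safe: 3, 7, 10. Place at column 7.
Row 3: attacked by (1,5)→{3,5,7}; (2,7)→{6,7,8}; (4,4)→{3,4,5}; (6,9)→{6,9}; (9,8)→{2,8}; (10,1)→{1,8}. Safe: 10. Place at column 10.
Row 5: attacked by (1,5)→{1,5,9}; (2,7)→{4,7,10}; (3,10)→{8,10}; (4,4)→{3,4,5}; (6,9)→{8,9,10}; (9,8)→{4,8}; (10,1)→{1,6}. Safe: 2. Place at column 2.
Row 7: attacked by (1,5)→{5}; (2,7)→{2,7}; (3,10)→{6,10}; (4,4)→{1,4,7}; (5,2)→{2,4}; (6,9)→{8,9,10}; (9,8)→{6,8,10}; (10,1)→{1,4}. Safe: 3. Place at column 3.
Row 8: attacked by (1,5)→{5}; (2,7)→{1,7}; (3,10)→{5,10}; (4,4)→{4,8}; (5,2)→{2,5}; (6,9)→{7,9}; (7,3)→{2,3,4}; (9,8)→{7,8,9}; (10,1)→{1,3}. Safe: 6. Place at column 6.
Columns [5, 7, 10, 4, 2, 9, 3, 6, 8, 1], r−c [-4, -5, -7, 0, 3, -3, 4, 2, 1, 9], r+c [6, 9, 13, 8, 7, 15, 10, 14, 17, 11] are all distinct, so no two queens attack.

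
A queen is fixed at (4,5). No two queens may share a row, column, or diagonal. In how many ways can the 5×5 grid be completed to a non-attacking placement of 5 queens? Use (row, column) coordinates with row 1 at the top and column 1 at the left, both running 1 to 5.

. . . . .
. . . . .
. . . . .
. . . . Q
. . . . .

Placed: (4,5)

Branch on row 1: col 1 → 1; col 3 → 0; col 4 → 1.
Sum: 1 + 0 + 1 = 2.

2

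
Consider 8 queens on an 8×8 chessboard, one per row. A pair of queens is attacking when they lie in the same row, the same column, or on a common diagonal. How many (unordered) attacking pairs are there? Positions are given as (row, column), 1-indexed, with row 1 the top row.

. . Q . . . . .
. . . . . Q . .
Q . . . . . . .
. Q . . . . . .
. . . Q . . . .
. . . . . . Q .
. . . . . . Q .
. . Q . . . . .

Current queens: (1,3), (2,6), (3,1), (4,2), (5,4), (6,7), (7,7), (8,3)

4

Same column: (1,3)–(8,3) (column 3); (6,7)–(7,7) (column 7).
Same diagonal: (1,3)–(3,1) (|1−3| = |3−1| = 2); (3,1)–(4,2) (|3−4| = |1−2| = 1).
Total attacking pairs: 4.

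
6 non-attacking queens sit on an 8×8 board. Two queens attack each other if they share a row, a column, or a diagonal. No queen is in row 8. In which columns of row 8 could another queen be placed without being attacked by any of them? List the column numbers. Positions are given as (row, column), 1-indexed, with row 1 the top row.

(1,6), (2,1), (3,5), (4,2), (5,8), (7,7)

columns 3, 4

(1,6) attacks row 8 at column 6.
(2,1) attacks row 8 at column 1 and diagonals 7.
(3,5) attacks row 8 at column 5.
(4,2) attacks row 8 at column 2 and diagonals 6.
(5,8) attacks row 8 at column 8 and diagonals 5.
(7,7) attacks row 8 at column 7 and diagonals 6, 8.
Attacked columns: {1, 2, 5, 6, 7, 8}. Safe: {3, 4}.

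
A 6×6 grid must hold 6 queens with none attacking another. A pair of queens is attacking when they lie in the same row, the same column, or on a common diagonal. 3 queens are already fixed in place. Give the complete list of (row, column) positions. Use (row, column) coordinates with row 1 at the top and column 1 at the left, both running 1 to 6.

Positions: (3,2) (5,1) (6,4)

(1,3) (2,6) (3,2) (4,5) (5,1) (6,4)

Row 1: attacked by (3,2)→{2,4}; (5,1)→{1,5}; (6,4)→{4}. Safe: 3, 6. Place at column 3.
Row 2: attacked by (1,3)→{2,3,4}; (3,2)→{1,2,3}; (5,1)→{1,4}; (6,4)→{4}. Safe: 5, 6. Place at column 6.
Row 4: attacked by (1,3)→{3,6}; (2,6)→{4,6}; (3,2)→{1,2,3}; (5,1)→{1,2}; (6,4)→{2,4,6}. Safe: 5. Place at column 5.
Columns [3, 6, 2, 5, 1, 4], r−c [-2, -4, 1, -1, 4, 2], r+c [4, 8, 5, 9, 6, 10] are all distinct, so no two queens attack.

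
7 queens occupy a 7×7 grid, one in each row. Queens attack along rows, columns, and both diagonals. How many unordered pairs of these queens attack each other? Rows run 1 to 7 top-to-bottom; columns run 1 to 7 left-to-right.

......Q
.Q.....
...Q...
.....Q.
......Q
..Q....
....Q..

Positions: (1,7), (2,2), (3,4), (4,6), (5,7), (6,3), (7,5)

3

Same column: (1,7)–(5,7) (column 7).
Same diagonal: (4,6)–(5,7) (|4−5| = |6−7| = 1); (5,7)–(7,5) (|5−7| = |7−5| = 2).
Total attacking pairs: 3.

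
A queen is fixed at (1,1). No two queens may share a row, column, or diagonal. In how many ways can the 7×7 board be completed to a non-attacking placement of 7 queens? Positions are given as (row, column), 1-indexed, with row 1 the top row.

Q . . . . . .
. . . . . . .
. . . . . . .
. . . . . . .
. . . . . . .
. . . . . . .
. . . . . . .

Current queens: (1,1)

4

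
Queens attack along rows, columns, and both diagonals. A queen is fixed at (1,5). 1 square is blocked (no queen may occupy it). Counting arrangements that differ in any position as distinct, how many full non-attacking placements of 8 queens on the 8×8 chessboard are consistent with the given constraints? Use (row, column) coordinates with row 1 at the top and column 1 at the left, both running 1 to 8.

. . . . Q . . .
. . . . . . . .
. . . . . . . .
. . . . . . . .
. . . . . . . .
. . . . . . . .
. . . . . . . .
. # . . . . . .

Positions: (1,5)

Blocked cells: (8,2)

Branch on row 2: col 1 → 3; col 2 → 4; col 3 → 2; col 7 → 4; col 8 → 2.
Sum: 3 + 4 + 2 + 4 + 2 = 15.

15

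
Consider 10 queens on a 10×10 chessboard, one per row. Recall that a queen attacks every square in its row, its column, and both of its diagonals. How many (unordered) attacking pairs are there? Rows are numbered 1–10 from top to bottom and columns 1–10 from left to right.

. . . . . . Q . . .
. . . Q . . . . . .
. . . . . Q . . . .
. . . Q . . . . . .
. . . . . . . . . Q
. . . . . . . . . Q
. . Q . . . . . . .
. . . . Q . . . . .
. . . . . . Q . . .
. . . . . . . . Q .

Same column: (1,7)–(9,7) (column 7); (2,4)–(4,4) (column 4); (5,10)–(6,10) (column 10).
Same diagonal: (1,7)–(4,4) (|1−4| = |7−4| = 3); (6,10)–(9,7) (|6−9| = |10−7| = 3).
Total attacking pairs: 5.

5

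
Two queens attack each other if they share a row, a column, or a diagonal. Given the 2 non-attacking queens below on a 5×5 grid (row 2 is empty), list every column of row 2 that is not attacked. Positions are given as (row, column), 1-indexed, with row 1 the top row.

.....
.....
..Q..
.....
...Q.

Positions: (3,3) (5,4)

(3,3) attacks row 2 at column 3 and diagonals 2, 4.
(5,4) attacks row 2 at column 4 and diagonals 1.
Attacked columns: {1, 2, 3, 4}. Safe: {5}.

columns 5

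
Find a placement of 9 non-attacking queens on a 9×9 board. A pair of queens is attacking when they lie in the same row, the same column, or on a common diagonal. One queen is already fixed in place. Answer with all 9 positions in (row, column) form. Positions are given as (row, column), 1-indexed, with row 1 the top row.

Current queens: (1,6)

(1,6) (2,1) (3,5) (4,2) (5,9) (6,7) (7,4) (8,8) (9,3)

Row 2: attacked by (1,6)→{5,6,7}. Safe: 1, 2, 3, 4, 8, 9. Place at column 1.
Row 3: attacked by (1,6)→{4,6,8}; (2,1)→{1,2}. Safe: 3, 5, 7, 9. Place at column 5.
Row 4: attacked by (1,6)→{3,6,9}; (2,1)→{1,3}; (3,5)→{4,5,6}. Safe: 2, 7, 8. Place at column 2.
Row 5: attacked by (1,6)→{2,6}; (2,1)→{1,4}; (3,5)→{3,5,7}; (4,2)→{1,2,3}. Safe: 8, 9. Place at column 9.
Row 6: attacked by (1,6)→{1,6}; (2,1)→{1,5}; (3,5)→{2,5,8}; (4,2)→{2,4}; (5,9)→{8,9}. Safe: 3, 7. Place at column 7.
Row 7: attacked by (1,6)→{6}; (2,1)→{1,6}; (3,5)→{1,5,9}; (4,2)→{2,5}; (5,9)→{7,9}; (6,7)→{6,7,8}. Safe: 3, 4. Place at column 4.
Row 8: attacked by (1,6)→{6}; (2,1)→{1,7}; (3,5)→{5}; (4,2)→{2,6}; (5,9)→{6,9}; (6,7)→{5,7,9}; (7,4)→{3,4,5}. Safe: 8. Place at column 8.
Row 9: attacked by (1,6)→{6}; (2,1)→{1,8}; (3,5)→{5}; (4,2)→{2,7}; (5,9)→{5,9}; (6,7)→{4,7}; (7,4)→{2,4,6}; (8,8)→{7,8,9}. Safe: 3. Place at column 3.
Columns [6, 1, 5, 2, 9, 7, 4, 8, 3], r−c [-5, 1, -2, 2, -4, -1, 3, 0, 6], r+c [7, 3, 8, 6, 14, 13, 11, 16, 12] are all distinct, so no two queens attack.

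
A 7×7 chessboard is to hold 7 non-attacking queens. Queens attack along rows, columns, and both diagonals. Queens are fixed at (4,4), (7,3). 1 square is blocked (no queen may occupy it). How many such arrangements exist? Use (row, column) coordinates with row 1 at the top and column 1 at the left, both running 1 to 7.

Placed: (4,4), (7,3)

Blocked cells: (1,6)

2

Branch on row 1: col 2 → 0; col 5 → 2.
Sum: 0 + 2 = 2.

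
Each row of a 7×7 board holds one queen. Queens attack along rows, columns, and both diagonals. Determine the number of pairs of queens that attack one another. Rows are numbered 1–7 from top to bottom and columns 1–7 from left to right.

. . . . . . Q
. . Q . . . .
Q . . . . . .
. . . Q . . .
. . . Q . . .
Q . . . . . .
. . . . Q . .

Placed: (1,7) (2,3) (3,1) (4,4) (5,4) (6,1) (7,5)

Same column: (3,1)–(6,1) (column 1); (4,4)–(5,4) (column 4).
Same diagonal: (1,7)–(4,4) (|1−4| = |7−4| = 3); (3,1)–(7,5) (|3−7| = |1−5| = 4).
Total attacking pairs: 4.

4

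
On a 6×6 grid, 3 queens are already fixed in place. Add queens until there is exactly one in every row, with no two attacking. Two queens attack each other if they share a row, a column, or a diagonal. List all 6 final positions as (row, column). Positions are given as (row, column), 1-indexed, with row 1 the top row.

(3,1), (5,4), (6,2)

(1,5) (2,3) (3,1) (4,6) (5,4) (6,2)

Row 1: attacked by (3,1)→{1,3}; (5,4)→{4}; (6,2)→{2}. Safe: 5, 6. Place at column 5.
Row 2: attacked by (1,5)→{4,5,6}; (3,1)→{1,2}; (5,4)→{1,4}; (6,2)→{2,6}. Safe: 3. Place at column 3.
Row 4: attacked by (1,5)→{2,5}; (2,3)→{1,3,5}; (3,1)→{1,2}; (5,4)→{3,4,5}; (6,2)→{2,4}. Safe: 6. Place at column 6.
Columns [5, 3, 1, 6, 4, 2], r−c [-4, -1, 2, -2, 1, 4], r+c [6, 5, 4, 10, 9, 8] are all distinct, so no two queens attack.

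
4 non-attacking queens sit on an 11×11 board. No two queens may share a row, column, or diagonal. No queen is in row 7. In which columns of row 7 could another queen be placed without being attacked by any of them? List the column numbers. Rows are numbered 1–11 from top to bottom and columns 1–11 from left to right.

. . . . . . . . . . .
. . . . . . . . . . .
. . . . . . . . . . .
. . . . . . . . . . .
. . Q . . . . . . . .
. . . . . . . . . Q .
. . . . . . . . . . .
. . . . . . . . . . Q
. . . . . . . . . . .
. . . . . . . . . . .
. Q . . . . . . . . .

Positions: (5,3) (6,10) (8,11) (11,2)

(5,3) attacks row 7 at column 3 and diagonals 1, 5.
(6,10) attacks row 7 at column 10 and diagonals 9, 11.
(8,11) attacks row 7 at column 11 and diagonals 10.
(11,2) attacks row 7 at column 2 and diagonals 6.
Attacked columns: {1, 2, 3, 5, 6, 9, 10, 11}. Safe: {4, 7, 8}.

columns 4, 7, 8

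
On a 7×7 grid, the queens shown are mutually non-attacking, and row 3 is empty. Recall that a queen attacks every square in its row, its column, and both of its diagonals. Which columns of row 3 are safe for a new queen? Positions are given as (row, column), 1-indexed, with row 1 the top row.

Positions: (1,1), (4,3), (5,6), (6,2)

columns 7

(1,1) attacks row 3 at column 1 and diagonals 3.
(4,3) attacks row 3 at column 3 and diagonals 2, 4.
(5,6) attacks row 3 at column 6 and diagonals 4.
(6,2) attacks row 3 at column 2 and diagonals 5.
Attacked columns: {1, 2, 3, 4, 5, 6}. Safe: {7}.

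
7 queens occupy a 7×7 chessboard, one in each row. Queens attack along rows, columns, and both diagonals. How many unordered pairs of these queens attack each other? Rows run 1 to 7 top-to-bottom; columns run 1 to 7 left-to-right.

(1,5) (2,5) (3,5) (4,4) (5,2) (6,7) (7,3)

Same column: (1,5)–(2,5) (column 5); (1,5)–(3,5) (column 5); (2,5)–(3,5) (column 5).
Same diagonal: (2,5)–(5,2) (|2−5| = |5−2| = 3); (3,5)–(4,4) (|3−4| = |5−4| = 1).
Total attacking pairs: 5.

5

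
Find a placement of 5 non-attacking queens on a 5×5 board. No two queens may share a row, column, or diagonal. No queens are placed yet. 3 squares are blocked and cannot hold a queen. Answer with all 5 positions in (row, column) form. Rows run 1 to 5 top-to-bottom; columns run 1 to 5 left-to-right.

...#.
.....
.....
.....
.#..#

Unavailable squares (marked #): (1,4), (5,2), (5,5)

(1,2) (2,5) (3,3) (4,1) (5,4)

Row 1: Blocked: 4. Safe: 1, 2, 3, 5. Place at column 2.
Row 2: attacked by (1,2)→{1,2,3}. Safe: 4, 5. Place at column 5.
Row 3: attacked by (1,2)→{2,4}; (2,5)→{4,5}. Safe: 1, 3. Place at column 3.
Row 4: attacked by (1,2)→{2,5}; (2,5)→{3,5}; (3,3)→{2,3,4}. Safe: 1. Place at column 1.
Row 5: attacked by (1,2)→{2}; (2,5)→{2,5}; (3,3)→{1,3,5}; (4,1)→{1,2}. Blocked: 2,5. Safe: 4. Place at column 4.
Columns [2, 5, 3, 1, 4], r−c [-1, -3, 0, 3, 1], r+c [3, 7, 6, 5, 9] are all distinct, so no two queens attack.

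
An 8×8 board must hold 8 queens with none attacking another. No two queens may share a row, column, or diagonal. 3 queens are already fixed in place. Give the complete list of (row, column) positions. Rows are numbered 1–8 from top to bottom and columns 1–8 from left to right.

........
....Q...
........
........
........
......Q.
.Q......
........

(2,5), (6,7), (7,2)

Row 1: attacked by (2,5)→{4,5,6}; (6,7)→{2,7}; (7,2)→{2,8}. Safe: 1, 3. Place at column 1.
Row 3: attacked by (1,1)→{1,3}; (2,5)→{4,5,6}; (6,7)→{4,7}; (7,2)→{2,6}. Safe: 8. Place at column 8.
Row 4: attacked by (1,1)→{1,4}; (2,5)→{3,5,7}; (3,8)→{7,8}; (6,7)→{5,7}; (7,2)→{2,5}. Safe: 6. Place at column 6.
Row 5: attacked by (1,1)→{1,5}; (2,5)→{2,5,8}; (3,8)→{6,8}; (4,6)→{5,6,7}; (6,7)→{6,7,8}; (7,2)→{2,4}. Safe: 3. Place at column 3.
Row 8: attacked by (1,1)→{1,8}; (2,5)→{5}; (3,8)→{3,8}; (4,6)→{2,6}; (5,3)→{3,6}; (6,7)→{5,7}; (7,2)→{1,2,3}. Safe: 4. Place at column 4.
Columns [1, 5, 8, 6, 3, 7, 2, 4], r−c [0, -3, -5, -2, 2, -1, 5, 4], r+c [2, 7, 11, 10, 8, 13, 9, 12] are all distinct, so no two queens attack.

(1,1) (2,5) (3,8) (4,6) (5,3) (6,7) (7,2) (8,4)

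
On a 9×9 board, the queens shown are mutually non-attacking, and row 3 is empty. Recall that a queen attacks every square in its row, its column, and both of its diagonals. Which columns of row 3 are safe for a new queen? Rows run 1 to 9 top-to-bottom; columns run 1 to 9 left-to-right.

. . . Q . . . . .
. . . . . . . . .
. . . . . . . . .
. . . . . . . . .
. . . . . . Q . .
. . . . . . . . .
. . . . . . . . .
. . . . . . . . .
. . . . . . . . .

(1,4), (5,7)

columns 1, 3, 8

(1,4) attacks row 3 at column 4 and diagonals 2, 6.
(5,7) attacks row 3 at column 7 and diagonals 5, 9.
Attacked columns: {2, 4, 5, 6, 7, 9}. Safe: {1, 3, 8}.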